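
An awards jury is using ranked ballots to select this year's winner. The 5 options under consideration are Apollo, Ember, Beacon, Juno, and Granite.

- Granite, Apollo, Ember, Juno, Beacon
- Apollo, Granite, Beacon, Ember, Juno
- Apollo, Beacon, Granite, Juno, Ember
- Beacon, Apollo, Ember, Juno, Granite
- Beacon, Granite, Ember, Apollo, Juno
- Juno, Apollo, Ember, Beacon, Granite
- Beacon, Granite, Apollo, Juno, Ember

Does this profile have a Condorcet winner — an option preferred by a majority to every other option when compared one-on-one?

Yes

Head-to-head results (7 voters total):
Apollo vs Ember: Apollo wins 6–1.
Apollo vs Beacon: Apollo wins 4–3.
Apollo vs Juno: Apollo wins 6–1.
Apollo vs Granite: Apollo wins 4–3.
Ember vs Beacon: Beacon wins 5–2.
Ember vs Juno: Ember wins 4–3.
Ember vs Granite: Granite wins 5–2.
Beacon vs Juno: Beacon wins 5–2.
Beacon vs Granite: Beacon wins 5–2.
Juno vs Granite: Granite wins 5–2.
Apollo beats each rival — Ember (6–1), Beacon (4–3), Juno (6–1), Granite (4–3) — so Apollo is the Condorcet winner.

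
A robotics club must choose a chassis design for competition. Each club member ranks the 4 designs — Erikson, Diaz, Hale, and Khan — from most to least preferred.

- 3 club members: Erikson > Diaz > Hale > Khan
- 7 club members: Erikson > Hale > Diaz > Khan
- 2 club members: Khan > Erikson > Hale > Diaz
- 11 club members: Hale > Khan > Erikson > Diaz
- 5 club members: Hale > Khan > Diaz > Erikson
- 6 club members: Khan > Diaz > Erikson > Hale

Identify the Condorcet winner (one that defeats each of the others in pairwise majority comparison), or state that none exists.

Head-to-head results (34 voters total):
Erikson vs Diaz: Erikson wins 23–11.
Erikson vs Hale: Erikson wins 18–16.
Erikson vs Khan: Khan wins 24–10.
Diaz vs Hale: Hale wins 25–9.
Diaz vs Khan: Khan wins 24–10.
Hale vs Khan: Hale wins 26–8.
No candidate beats all others: Erikson beats Hale beats Khan beats Erikson, a majority cycle.

No Condorcet winner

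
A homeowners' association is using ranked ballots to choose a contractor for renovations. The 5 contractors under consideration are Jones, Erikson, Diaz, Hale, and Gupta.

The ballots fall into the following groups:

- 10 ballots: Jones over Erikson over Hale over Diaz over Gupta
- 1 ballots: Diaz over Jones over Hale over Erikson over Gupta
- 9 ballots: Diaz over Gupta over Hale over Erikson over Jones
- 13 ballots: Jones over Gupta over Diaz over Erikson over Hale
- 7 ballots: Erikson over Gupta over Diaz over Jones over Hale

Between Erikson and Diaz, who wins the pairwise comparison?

Ballots ranking Erikson above Diaz: 10+7 = 17.
Ballots ranking Diaz above Erikson: 1+9+13 = 23.
Diaz wins the head-to-head, 23–17.

Diaz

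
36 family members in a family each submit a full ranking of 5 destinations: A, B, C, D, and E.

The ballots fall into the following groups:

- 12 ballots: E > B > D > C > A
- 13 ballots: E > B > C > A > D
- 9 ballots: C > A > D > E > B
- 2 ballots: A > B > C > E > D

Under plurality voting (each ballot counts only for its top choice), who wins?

First-place vote totals:
  A: 2
  B: 0
  C: 9
  D: 0
  E: 25
E has the most first-place votes.

E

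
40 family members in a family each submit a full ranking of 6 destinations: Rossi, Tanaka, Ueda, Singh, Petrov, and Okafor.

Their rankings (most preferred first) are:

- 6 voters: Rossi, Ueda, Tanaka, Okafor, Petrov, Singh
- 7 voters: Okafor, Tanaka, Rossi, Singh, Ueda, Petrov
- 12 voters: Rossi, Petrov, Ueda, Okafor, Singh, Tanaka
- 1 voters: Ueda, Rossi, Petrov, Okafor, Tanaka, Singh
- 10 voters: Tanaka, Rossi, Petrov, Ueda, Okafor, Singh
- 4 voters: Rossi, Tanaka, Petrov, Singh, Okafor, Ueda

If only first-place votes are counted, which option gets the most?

First-place vote totals:
  Rossi: 22
  Tanaka: 10
  Ueda: 1
  Singh: 0
  Petrov: 0
  Okafor: 7
Rossi has the most first-place votes.

Rossi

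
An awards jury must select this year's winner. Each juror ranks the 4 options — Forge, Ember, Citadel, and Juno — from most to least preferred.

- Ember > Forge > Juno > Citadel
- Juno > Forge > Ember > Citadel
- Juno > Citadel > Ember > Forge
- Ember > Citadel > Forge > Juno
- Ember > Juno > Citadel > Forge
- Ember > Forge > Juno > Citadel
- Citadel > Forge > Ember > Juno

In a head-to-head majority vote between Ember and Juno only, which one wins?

Ballots ranking Ember above Juno: 5.
Ballots ranking Juno above Ember: 2.
Ember wins the head-to-head, 5–2.

Ember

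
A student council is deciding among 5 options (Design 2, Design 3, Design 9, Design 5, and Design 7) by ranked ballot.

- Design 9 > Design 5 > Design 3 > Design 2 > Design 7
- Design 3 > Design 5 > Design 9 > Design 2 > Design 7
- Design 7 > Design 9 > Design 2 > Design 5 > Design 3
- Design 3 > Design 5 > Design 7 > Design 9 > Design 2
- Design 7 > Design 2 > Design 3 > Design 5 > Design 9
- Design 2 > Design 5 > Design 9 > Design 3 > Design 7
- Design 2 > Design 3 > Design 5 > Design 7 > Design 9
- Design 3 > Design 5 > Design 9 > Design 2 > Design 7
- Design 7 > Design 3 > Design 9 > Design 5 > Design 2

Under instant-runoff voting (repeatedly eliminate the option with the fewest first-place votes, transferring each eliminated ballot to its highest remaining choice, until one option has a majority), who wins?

Design 3

Round 1: Design 3 3, Design 7 3, Design 2 2, Design 9 1, Design 5 0. Design 5 has the fewest and is eliminated.
Round 2: Design 3 3, Design 7 3, Design 2 2, Design 9 1. Design 9 has the fewest and is eliminated.
Round 3: Design 3 4, Design 7 3, Design 2 2. Design 2 has the fewest and is eliminated.
Round 4: Design 3 6, Design 7 3. Design 3 has a majority.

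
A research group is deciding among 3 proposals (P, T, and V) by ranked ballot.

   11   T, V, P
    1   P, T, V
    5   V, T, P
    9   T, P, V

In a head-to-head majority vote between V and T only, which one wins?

Ballots ranking V above T: 5.
Ballots ranking T above V: 11+1+9 = 21.
T wins the head-to-head, 21–5.

T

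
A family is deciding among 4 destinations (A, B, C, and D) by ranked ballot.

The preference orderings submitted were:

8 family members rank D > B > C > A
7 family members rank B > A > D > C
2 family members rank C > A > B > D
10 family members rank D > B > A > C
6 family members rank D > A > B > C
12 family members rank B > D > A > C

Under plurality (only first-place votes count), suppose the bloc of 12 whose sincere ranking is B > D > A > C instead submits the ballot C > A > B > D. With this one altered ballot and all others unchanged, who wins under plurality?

D

First-place totals with the altered ballot: A 0, B 7, C 14, D 24.
The winner is unchanged: still D.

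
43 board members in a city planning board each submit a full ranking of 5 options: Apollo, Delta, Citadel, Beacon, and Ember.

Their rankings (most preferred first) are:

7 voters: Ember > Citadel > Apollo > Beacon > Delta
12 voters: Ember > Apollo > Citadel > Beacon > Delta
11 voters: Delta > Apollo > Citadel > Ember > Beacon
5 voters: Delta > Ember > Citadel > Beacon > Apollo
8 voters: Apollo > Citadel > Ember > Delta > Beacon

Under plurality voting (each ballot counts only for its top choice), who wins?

First-place vote totals:
  Apollo: 8
  Delta: 16
  Citadel: 0
  Beacon: 0
  Ember: 19
Ember has the most first-place votes.

Ember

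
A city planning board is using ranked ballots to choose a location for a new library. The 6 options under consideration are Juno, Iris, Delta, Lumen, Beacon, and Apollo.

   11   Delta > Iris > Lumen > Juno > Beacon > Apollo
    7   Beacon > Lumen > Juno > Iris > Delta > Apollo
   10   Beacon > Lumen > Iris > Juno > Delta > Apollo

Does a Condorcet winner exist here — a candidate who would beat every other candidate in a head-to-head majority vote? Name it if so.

Head-to-head results (28 voters total):
Juno vs Iris: Iris wins 21–7.
Juno vs Delta: Juno wins 17–11.
Juno vs Lumen: Lumen wins 28–0.
Juno vs Beacon: Beacon wins 17–11.
Juno vs Apollo: Juno wins 28–0.
Iris vs Delta: Iris wins 17–11.
Iris vs Lumen: Lumen wins 17–11.
Iris vs Beacon: Beacon wins 17–11.
Iris vs Apollo: Iris wins 28–0.
Delta vs Lumen: Lumen wins 17–11.
Delta vs Beacon: Beacon wins 17–11.
Delta vs Apollo: Delta wins 28–0.
Lumen vs Beacon: Beacon wins 17–11.
Lumen vs Apollo: Lumen wins 28–0.
Beacon vs Apollo: Beacon wins 28–0.
Beacon beats each rival — Juno (17–11), Iris (17–11), Delta (17–11), Lumen (17–11), Apollo (28–0) — so Beacon is the Condorcet winner.

Beacon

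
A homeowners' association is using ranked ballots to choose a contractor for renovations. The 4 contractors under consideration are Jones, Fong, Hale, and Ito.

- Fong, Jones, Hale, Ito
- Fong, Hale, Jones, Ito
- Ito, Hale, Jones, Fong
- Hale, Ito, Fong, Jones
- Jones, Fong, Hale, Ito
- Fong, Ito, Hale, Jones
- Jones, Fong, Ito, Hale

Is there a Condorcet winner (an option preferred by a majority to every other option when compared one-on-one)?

Head-to-head results (7 voters total):
Jones vs Fong: Fong wins 4–3.
Jones vs Hale: Hale wins 4–3.
Jones vs Ito: Jones wins 4–3.
Fong vs Hale: Fong wins 5–2.
Fong vs Ito: Fong wins 5–2.
Hale vs Ito: Hale wins 4–3.
Fong beats each rival — Jones (4–3), Hale (5–2), Ito (5–2) — so Fong is the Condorcet winner.

Yes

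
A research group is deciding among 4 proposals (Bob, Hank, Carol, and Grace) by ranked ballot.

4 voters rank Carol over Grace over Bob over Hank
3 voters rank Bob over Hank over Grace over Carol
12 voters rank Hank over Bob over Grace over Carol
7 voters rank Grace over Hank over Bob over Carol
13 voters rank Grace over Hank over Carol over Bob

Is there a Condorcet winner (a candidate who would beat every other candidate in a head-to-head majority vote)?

Yes

Head-to-head results (39 voters total):
Bob vs Hank: Hank wins 32–7.
Bob vs Carol: Bob wins 22–17.
Bob vs Grace: Grace wins 24–15.
Hank vs Carol: Hank wins 35–4.
Hank vs Grace: Grace wins 24–15.
Carol vs Grace: Grace wins 35–4.
Grace beats each rival — Bob (24–15), Hank (24–15), Carol (35–4) — so Grace is the Condorcet winner.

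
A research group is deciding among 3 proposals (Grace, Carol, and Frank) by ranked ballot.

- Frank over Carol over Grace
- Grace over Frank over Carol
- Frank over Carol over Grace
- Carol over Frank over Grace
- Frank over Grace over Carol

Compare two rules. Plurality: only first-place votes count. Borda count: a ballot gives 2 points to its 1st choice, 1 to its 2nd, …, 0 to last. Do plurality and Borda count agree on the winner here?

Plurality first-place counts: Grace 1, Carol 1, Frank 3 → Frank.
Borda totals: Grace 3, Carol 4, Frank 8 → Frank.
The two rules agree on Frank.

Yes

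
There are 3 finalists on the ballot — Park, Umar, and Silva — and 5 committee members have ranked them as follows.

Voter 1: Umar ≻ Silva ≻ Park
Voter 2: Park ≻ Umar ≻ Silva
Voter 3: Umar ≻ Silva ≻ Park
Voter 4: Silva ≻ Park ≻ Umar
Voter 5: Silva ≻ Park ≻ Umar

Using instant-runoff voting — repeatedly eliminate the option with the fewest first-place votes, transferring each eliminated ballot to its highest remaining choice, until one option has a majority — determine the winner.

Umar

Round 1: Umar 2, Silva 2, Park 1. Park has the fewest and is eliminated.
Round 2: Umar 3, Silva 2. Umar has a majority.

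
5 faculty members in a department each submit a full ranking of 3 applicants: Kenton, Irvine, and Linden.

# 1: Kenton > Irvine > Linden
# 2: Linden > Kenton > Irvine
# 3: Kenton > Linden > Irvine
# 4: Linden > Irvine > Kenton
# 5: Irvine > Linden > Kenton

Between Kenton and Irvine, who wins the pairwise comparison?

Ballots ranking Kenton above Irvine: 3.
Ballots ranking Irvine above Kenton: 2.
Kenton wins the head-to-head, 3–2.

Kenton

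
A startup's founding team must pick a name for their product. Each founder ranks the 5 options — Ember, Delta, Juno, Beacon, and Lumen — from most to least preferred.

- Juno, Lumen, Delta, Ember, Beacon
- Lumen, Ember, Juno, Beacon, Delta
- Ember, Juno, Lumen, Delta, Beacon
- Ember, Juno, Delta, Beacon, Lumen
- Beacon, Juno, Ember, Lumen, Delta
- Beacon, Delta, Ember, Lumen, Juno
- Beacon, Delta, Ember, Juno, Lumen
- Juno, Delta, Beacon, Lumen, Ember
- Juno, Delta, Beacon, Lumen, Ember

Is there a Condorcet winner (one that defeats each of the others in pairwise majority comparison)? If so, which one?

None — there is no Condorcet winner

Head-to-head results (9 voters total):
Ember vs Delta: Delta wins 5–4.
Ember vs Juno: Ember wins 5–4.
Ember vs Beacon: Beacon wins 5–4.
Ember vs Lumen: Ember wins 5–4.
Delta vs Juno: Juno wins 7–2.
Delta vs Beacon: Delta wins 5–4.
Delta vs Lumen: Delta wins 5–4.
Juno vs Beacon: Juno wins 6–3.
Juno vs Lumen: Juno wins 7–2.
Beacon vs Lumen: Beacon wins 6–3.
No candidate beats all others: Ember beats Juno beats Delta beats Ember, a majority cycle.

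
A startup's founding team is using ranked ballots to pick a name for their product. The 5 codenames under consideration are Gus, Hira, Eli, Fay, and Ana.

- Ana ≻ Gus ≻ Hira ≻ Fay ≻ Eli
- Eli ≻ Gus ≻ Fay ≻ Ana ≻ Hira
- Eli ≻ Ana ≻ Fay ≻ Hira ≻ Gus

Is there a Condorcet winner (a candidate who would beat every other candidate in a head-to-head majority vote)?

Head-to-head results (3 voters total):
Gus vs Hira: Gus wins 2–1.
Gus vs Eli: Eli wins 2–1.
Gus vs Fay: Gus wins 2–1.
Gus vs Ana: Ana wins 2–1.
Hira vs Eli: Eli wins 2–1.
Hira vs Fay: Fay wins 2–1.
Hira vs Ana: Ana wins 3–0.
Eli vs Fay: Eli wins 2–1.
Eli vs Ana: Eli wins 2–1.
Fay vs Ana: Ana wins 2–1.
Eli beats each rival — Gus (2–1), Hira (2–1), Fay (2–1), Ana (2–1) — so Eli is the Condorcet winner.

Yes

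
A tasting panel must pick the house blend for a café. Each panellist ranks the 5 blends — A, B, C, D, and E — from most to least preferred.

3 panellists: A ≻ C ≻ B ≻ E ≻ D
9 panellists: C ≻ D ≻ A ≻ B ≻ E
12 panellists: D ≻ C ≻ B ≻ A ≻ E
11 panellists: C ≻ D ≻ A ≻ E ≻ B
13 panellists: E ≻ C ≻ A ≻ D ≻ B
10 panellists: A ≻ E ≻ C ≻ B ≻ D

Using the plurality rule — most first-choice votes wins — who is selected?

First-place vote totals:
  A: 13
  B: 0
  C: 20
  D: 12
  E: 13
C has the most first-place votes.

C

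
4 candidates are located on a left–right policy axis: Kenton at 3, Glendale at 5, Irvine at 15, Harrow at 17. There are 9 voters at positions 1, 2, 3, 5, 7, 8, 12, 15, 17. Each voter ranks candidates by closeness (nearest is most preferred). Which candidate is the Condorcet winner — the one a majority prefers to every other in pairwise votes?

Glendale

With single-peaked preferences on a line, the Condorcet winner is the candidate closest to the median voter.
The median voter (position 7) is closest to Glendale at 5.
Check: Glendale vs Irvine — voters closer to Glendale: 6 of 9.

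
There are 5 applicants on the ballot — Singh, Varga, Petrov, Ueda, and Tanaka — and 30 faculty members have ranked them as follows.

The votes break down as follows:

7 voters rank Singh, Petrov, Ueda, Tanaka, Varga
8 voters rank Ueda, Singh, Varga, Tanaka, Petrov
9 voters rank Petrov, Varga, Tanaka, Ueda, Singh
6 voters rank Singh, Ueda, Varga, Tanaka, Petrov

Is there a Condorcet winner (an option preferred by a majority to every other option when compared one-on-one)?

Head-to-head results (30 voters total):
Singh vs Varga: Singh wins 21–9.
Singh vs Petrov: Singh wins 21–9.
Singh vs Ueda: Ueda wins 17–13.
Singh vs Tanaka: Singh wins 21–9.
Varga vs Petrov: Petrov wins 16–14.
Varga vs Ueda: Ueda wins 21–9.
Varga vs Tanaka: Varga wins 23–7.
Petrov vs Ueda: Petrov wins 16–14.
Petrov vs Tanaka: Petrov wins 16–14.
Ueda vs Tanaka: Ueda wins 21–9.
No candidate beats all others: Singh beats Petrov beats Ueda beats Singh, a majority cycle.

No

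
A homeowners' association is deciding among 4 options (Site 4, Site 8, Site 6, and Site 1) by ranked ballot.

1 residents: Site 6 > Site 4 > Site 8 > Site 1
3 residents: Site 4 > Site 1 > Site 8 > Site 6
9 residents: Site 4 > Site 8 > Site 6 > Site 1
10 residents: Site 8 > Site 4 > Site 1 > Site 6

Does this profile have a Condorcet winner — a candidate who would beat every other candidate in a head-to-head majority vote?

Yes

Head-to-head results (23 voters total):
Site 4 vs Site 8: Site 4 wins 13–10.
Site 4 vs Site 6: Site 4 wins 22–1.
Site 4 vs Site 1: Site 4 wins 23–0.
Site 8 vs Site 6: Site 8 wins 22–1.
Site 8 vs Site 1: Site 8 wins 20–3.
Site 6 vs Site 1: Site 1 wins 13–10.
Site 4 beats each rival — Site 8 (13–10), Site 6 (22–1), Site 1 (23–0) — so Site 4 is the Condorcet winner.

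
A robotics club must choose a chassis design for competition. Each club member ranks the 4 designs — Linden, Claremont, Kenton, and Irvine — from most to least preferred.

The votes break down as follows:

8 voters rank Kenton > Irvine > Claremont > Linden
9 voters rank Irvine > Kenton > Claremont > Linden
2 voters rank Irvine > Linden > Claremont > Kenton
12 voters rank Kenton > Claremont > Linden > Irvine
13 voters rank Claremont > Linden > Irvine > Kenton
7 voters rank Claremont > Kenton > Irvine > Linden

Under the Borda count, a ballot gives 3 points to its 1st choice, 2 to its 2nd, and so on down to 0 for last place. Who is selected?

Claremont

Borda scores:
  Linden: 8·0 + 9·0 + 2·2 + 12·1 + 13·2 + 7·0 = 42
  Claremont: 8·1 + 9·1 + 2·1 + 12·2 + 13·3 + 7·3 = 103
  Kenton: 8·3 + 9·2 + 2·0 + 12·3 + 13·0 + 7·2 = 92
  Irvine: 8·2 + 9·3 + 2·3 + 12·0 + 13·1 + 7·1 = 69
Claremont has the highest total.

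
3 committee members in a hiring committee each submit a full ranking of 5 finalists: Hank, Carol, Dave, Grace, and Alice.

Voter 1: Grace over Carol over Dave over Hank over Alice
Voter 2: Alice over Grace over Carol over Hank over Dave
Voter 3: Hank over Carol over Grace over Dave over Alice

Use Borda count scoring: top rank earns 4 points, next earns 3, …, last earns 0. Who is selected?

Grace

Borda scores:
  Hank: 1 + 1 + 4 = 6
  Carol: 3 + 2 + 3 = 8
  Dave: 2 + 0 + 1 = 3
  Grace: 4 + 3 + 2 = 9
  Alice: 0 + 4 + 0 = 4
Grace has the highest total.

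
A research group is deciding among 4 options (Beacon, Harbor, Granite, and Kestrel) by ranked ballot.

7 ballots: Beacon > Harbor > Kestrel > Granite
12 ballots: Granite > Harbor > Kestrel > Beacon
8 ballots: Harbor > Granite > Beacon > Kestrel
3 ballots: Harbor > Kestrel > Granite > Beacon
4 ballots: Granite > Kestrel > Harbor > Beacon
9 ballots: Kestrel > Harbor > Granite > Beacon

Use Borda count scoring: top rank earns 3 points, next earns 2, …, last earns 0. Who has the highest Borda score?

Harbor

Borda scores:
  Beacon: 7·3 + 12·0 + 8·1 + 3·0 + 4·0 + 9·0 = 29
  Harbor: 7·2 + 12·2 + 8·3 + 3·3 + 4·1 + 9·2 = 93
  Granite: 7·0 + 12·3 + 8·2 + 3·1 + 4·3 + 9·1 = 76
  Kestrel: 7·1 + 12·1 + 8·0 + 3·2 + 4·2 + 9·3 = 60
Harbor has the highest total.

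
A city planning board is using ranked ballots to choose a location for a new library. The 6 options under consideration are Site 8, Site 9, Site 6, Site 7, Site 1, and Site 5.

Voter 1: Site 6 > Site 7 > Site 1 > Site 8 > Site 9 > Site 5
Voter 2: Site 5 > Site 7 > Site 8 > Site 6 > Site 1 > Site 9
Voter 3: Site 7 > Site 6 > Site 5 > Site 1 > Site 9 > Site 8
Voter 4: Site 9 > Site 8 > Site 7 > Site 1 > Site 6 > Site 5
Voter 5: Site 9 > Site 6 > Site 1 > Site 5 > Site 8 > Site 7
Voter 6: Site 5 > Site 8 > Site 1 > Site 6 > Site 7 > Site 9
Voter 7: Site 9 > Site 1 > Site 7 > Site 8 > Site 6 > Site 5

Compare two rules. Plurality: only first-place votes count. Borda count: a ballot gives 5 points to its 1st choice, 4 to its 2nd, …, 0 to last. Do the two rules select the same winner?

Plurality first-place counts: Site 8 0, Site 9 3, Site 6 1, Site 7 1, Site 1 0, Site 5 2 → Site 9.
Borda totals: Site 8 16, Site 9 17, Site 6 19, Site 7 20, Site 1 18, Site 5 15 → Site 7.
The two rules disagree: plurality picks Site 9, Borda picks Site 7.

No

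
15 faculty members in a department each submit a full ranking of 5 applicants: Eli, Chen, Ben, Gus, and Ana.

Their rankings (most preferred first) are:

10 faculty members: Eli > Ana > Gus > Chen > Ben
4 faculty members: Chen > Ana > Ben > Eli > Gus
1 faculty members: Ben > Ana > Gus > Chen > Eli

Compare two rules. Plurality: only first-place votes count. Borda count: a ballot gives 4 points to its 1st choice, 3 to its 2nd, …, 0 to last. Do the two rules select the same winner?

No

Plurality first-place counts: Eli 10, Chen 4, Ben 1, Gus 0, Ana 0 → Eli.
Borda totals: Eli 44, Chen 27, Ben 12, Gus 22, Ana 45 → Ana.
The two rules disagree: plurality picks Eli, Borda picks Ana.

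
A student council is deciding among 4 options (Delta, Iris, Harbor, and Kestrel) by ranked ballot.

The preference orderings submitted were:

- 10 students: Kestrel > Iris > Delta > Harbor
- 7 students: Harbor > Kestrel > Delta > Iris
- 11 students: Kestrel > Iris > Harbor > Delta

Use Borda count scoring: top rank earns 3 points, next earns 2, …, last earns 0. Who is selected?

Borda scores:
  Delta: 10·1 + 7·1 + 11·0 = 17
  Iris: 10·2 + 7·0 + 11·2 = 42
  Harbor: 10·0 + 7·3 + 11·1 = 32
  Kestrel: 10·3 + 7·2 + 11·3 = 77
Kestrel has the highest total.

Kestrel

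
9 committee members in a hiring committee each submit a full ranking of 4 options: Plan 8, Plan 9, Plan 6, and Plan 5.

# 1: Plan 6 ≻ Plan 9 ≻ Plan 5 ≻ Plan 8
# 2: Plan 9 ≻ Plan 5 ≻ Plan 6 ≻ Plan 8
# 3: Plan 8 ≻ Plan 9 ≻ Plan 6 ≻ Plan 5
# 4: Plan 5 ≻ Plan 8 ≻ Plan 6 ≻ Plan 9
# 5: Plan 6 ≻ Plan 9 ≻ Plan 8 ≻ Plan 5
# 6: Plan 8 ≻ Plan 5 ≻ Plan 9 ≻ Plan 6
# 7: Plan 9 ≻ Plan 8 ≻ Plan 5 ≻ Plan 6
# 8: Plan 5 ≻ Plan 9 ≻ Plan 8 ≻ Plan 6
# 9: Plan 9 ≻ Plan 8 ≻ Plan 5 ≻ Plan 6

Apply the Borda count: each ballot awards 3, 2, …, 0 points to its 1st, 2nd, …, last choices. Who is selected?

Borda scores:
  Plan 8: 0 + 0 + 3 + 2 + 1 + 3 + 2 + 1 + 2 = 14
  Plan 9: 2 + 3 + 2 + 0 + 2 + 1 + 3 + 2 + 3 = 18
  Plan 6: 3 + 1 + 1 + 1 + 3 + 0 + 0 + 0 + 0 = 9
  Plan 5: 1 + 2 + 0 + 3 + 0 + 2 + 1 + 3 + 1 = 13
Plan 9 has the highest total.

Plan 9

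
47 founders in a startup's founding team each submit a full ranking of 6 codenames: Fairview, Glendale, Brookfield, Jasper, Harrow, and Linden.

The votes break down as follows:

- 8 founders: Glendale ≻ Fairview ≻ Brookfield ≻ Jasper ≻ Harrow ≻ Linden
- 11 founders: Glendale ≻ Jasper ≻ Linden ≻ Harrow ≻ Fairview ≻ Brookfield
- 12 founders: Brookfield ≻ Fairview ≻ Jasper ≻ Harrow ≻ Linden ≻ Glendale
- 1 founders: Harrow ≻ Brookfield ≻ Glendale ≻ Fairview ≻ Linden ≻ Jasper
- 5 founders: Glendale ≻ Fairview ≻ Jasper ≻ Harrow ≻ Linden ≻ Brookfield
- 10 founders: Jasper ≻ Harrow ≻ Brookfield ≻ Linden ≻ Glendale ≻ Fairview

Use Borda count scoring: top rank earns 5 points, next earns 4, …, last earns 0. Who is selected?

Borda scores:
  Fairview: 8·4 + 11·1 + 12·4 + 2 + 5·4 + 10·0 = 113
  Glendale: 8·5 + 11·5 + 12·0 + 3 + 5·5 + 10·1 = 133
  Brookfield: 8·3 + 11·0 + 12·5 + 4 + 5·0 + 10·3 = 118
  Jasper: 8·2 + 11·4 + 12·3 + 0 + 5·3 + 10·5 = 161
  Harrow: 8·1 + 11·2 + 12·2 + 5 + 5·2 + 10·4 = 109
  Linden: 8·0 + 11·3 + 12·1 + 1 + 5·1 + 10·2 = 71
Jasper has the highest total.

Jasper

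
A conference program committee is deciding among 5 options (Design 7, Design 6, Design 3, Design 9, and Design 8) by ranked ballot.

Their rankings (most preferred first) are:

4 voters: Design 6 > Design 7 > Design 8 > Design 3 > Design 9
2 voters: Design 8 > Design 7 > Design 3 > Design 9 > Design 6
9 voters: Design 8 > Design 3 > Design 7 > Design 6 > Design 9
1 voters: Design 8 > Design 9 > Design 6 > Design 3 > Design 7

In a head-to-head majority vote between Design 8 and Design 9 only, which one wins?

Design 8

Ballots ranking Design 8 above Design 9: 4+2+9+1 = 16.
Ballots ranking Design 9 above Design 8: 0.
Design 8 wins the head-to-head, 16–0.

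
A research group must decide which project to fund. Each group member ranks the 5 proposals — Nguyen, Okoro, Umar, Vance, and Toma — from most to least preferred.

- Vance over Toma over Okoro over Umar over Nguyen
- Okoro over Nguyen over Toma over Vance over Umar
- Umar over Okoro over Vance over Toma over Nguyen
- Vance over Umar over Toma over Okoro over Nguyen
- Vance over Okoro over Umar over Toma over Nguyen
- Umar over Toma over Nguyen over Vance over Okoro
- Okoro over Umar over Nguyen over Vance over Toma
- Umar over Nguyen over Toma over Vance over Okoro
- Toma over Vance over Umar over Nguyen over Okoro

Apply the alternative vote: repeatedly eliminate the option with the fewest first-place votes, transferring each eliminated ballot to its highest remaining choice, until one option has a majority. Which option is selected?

Round 1: Umar 3, Vance 3, Okoro 2, Toma 1, Nguyen 0. Nguyen has the fewest and is eliminated.
Round 2: Umar 3, Vance 3, Okoro 2, Toma 1. Toma has the fewest and is eliminated.
Round 3: Vance 4, Umar 3, Okoro 2. Okoro has the fewest and is eliminated.
Round 4: Vance 5, Umar 4. Vance has a majority.

Vance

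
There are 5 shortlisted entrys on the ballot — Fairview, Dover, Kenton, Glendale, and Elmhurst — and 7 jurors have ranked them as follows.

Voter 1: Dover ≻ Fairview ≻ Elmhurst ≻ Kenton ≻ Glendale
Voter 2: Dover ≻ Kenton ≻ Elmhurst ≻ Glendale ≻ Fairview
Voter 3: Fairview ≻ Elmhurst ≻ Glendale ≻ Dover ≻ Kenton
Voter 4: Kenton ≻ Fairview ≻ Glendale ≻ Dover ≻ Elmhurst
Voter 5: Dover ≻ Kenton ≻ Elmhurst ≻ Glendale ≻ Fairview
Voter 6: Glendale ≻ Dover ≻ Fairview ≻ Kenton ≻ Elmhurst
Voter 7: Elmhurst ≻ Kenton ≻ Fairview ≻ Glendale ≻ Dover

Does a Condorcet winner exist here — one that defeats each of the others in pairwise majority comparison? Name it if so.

Head-to-head results (7 voters total):
Fairview vs Dover: Dover wins 4–3.
Fairview vs Kenton: Kenton wins 4–3.
Fairview vs Glendale: Fairview wins 4–3.
Fairview vs Elmhurst: Fairview wins 4–3.
Dover vs Kenton: Dover wins 5–2.
Dover vs Glendale: Glendale wins 4–3.
Dover vs Elmhurst: Dover wins 5–2.
Kenton vs Glendale: Kenton wins 5–2.
Kenton vs Elmhurst: Kenton wins 4–3.
Glendale vs Elmhurst: Elmhurst wins 5–2.
No candidate beats all others: Fairview beats Glendale beats Dover beats Fairview, a majority cycle.

None — there is no Condorcet winner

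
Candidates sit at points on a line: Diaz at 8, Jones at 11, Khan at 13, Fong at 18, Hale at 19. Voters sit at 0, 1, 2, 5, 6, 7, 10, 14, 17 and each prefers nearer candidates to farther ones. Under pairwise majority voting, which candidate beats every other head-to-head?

Diaz

With single-peaked preferences on a line, the Condorcet winner is the candidate closest to the median voter.
The median voter (position 6) is closest to Diaz at 8.
Check: Diaz vs Jones — voters closer to Diaz: 6 of 9.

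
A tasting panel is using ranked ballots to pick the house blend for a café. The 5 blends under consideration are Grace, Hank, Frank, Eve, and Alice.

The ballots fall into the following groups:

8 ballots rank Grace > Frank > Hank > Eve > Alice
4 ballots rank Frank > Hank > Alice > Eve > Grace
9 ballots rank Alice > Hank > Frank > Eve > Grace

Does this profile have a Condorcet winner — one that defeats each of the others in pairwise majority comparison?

Yes

Head-to-head results (21 voters total):
Grace vs Hank: Hank wins 13–8.
Grace vs Frank: Frank wins 13–8.
Grace vs Eve: Eve wins 13–8.
Grace vs Alice: Alice wins 13–8.
Hank vs Frank: Frank wins 12–9.
Hank vs Eve: Hank wins 21–0.
Hank vs Alice: Hank wins 12–9.
Frank vs Eve: Frank wins 21–0.
Frank vs Alice: Frank wins 12–9.
Eve vs Alice: Alice wins 13–8.
Frank beats each rival — Grace (13–8), Hank (12–9), Eve (21–0), Alice (12–9) — so Frank is the Condorcet winner.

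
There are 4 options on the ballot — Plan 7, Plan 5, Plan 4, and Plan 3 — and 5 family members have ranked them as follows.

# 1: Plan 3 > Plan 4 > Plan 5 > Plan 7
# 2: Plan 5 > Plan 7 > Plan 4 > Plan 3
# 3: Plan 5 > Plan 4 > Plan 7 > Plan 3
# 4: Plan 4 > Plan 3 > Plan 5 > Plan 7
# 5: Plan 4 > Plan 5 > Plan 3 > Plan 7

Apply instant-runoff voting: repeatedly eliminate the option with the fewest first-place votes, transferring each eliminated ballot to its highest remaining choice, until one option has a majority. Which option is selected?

Plan 4

Round 1: Plan 5 2, Plan 4 2, Plan 3 1, Plan 7 0. Plan 7 has the fewest and is eliminated.
Round 2: Plan 5 2, Plan 4 2, Plan 3 1. Plan 3 has the fewest and is eliminated.
Round 3: Plan 4 3, Plan 5 2. Plan 4 has a majority.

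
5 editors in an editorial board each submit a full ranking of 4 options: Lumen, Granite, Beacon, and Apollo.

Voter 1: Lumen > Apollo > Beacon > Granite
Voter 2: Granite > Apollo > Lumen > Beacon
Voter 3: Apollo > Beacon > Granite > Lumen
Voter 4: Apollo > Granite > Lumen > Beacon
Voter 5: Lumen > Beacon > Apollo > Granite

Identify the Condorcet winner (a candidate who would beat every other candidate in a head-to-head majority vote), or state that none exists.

Head-to-head results (5 voters total):
Lumen vs Granite: Granite wins 3–2.
Lumen vs Beacon: Lumen wins 4–1.
Lumen vs Apollo: Apollo wins 3–2.
Granite vs Beacon: Beacon wins 3–2.
Granite vs Apollo: Apollo wins 4–1.
Beacon vs Apollo: Apollo wins 4–1.
Apollo beats each rival — Lumen (3–2), Granite (4–1), Beacon (4–1) — so Apollo is the Condorcet winner.

Apollo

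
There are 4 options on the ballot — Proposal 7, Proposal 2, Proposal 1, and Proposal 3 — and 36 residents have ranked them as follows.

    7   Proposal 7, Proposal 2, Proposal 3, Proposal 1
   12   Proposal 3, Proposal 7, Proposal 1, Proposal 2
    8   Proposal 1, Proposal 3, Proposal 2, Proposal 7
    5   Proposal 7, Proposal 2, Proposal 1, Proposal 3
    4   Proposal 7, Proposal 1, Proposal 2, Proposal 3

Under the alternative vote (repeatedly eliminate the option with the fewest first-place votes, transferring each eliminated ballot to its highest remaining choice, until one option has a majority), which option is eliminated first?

Proposal 2

Round 1: Proposal 7 16, Proposal 3 12, Proposal 1 8, Proposal 2 0. Proposal 2 has the fewest and is eliminated.
Round 2: Proposal 7 16, Proposal 3 12, Proposal 1 8. Proposal 1 has the fewest and is eliminated.
Round 3: Proposal 3 20, Proposal 7 16. Proposal 3 has a majority.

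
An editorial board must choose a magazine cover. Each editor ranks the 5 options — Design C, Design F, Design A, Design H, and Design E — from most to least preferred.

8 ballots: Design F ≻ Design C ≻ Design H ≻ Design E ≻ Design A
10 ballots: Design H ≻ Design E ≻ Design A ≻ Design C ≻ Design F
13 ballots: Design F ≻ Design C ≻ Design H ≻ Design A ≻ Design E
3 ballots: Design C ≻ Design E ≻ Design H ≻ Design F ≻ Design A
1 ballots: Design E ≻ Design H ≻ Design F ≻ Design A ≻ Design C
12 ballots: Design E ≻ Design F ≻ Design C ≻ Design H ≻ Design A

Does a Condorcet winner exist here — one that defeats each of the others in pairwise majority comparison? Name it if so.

Head-to-head results (47 voters total):
Design C vs Design F: Design F wins 34–13.
Design C vs Design A: Design C wins 36–11.
Design C vs Design H: Design C wins 36–11.
Design C vs Design E: Design C wins 24–23.
Design F vs Design A: Design F wins 37–10.
Design F vs Design H: Design F wins 33–14.
Design F vs Design E: Design E wins 26–21.
Design A vs Design H: Design H wins 47–0.
Design A vs Design E: Design E wins 34–13.
Design H vs Design E: Design H wins 31–16.
No candidate beats all others: Design C beats Design E beats Design F beats Design C, a majority cycle.

No Condorcet winner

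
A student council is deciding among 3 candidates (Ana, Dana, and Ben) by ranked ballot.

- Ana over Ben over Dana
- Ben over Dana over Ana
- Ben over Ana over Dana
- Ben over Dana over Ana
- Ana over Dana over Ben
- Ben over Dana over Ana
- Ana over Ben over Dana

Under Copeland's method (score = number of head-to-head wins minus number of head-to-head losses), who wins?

Ben

Pairwise results:
  Ana vs Dana: Ana wins 4–3.
  Ana vs Ben: Ben wins 4–3.
  Dana vs Ben: Ben wins 6–1.
Copeland scores (wins − losses):
  Ana: 1 − 1 = 0
  Dana: 0 − 2 = -2
  Ben: 2 − 0 = 2
Ben has the best Copeland score.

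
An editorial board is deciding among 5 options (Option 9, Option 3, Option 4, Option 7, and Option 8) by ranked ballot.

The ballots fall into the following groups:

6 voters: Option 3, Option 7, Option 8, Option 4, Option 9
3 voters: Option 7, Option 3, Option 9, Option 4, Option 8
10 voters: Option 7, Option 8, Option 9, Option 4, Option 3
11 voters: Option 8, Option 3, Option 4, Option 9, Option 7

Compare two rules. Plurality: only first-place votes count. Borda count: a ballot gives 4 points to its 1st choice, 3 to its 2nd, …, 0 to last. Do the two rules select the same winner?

Plurality first-place counts: Option 9 0, Option 3 6, Option 4 0, Option 7 13, Option 8 11 → Option 7.
Borda totals: Option 9 37, Option 3 66, Option 4 41, Option 7 70, Option 8 86 → Option 8.
The two rules disagree: plurality picks Option 7, Borda picks Option 8.

No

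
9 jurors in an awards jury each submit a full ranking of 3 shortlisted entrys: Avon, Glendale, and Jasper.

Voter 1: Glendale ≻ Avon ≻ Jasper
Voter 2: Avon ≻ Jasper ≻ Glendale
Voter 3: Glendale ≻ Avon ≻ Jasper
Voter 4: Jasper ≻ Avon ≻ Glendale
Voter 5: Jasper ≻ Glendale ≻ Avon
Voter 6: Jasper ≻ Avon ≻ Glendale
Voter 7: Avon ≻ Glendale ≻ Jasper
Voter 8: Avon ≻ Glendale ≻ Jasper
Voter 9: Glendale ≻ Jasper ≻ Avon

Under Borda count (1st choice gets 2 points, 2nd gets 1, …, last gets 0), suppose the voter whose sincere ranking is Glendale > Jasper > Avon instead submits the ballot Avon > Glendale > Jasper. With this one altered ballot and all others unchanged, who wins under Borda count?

Avon

Borda totals with the altered ballot: Avon 12, Glendale 8, Jasper 7.
The winner is unchanged: still Avon.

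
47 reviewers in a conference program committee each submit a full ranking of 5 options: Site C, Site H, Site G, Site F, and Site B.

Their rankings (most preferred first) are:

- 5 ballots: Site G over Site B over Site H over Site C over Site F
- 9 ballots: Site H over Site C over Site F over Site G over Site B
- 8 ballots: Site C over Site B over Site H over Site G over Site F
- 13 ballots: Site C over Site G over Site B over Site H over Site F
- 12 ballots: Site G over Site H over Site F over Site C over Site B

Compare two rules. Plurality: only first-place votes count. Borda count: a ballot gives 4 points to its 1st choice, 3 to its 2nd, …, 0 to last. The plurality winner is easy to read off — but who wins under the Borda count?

Plurality first-place counts: Site C 21, Site H 9, Site G 17, Site F 0, Site B 0 → Site C.
Borda totals: Site C 128, Site H 111, Site G 124, Site F 42, Site B 65 → Site C.

Site C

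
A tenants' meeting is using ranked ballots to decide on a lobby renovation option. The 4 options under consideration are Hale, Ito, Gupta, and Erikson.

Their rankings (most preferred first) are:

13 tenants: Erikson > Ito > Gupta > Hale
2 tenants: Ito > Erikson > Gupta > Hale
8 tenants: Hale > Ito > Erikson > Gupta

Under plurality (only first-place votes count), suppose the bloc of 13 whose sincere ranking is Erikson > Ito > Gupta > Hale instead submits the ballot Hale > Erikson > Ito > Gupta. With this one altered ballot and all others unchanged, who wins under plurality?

Hale

First-place totals with the altered ballot: Hale 21, Ito 2, Gupta 0, Erikson 0.
The switch changes the winner from Erikson to Hale.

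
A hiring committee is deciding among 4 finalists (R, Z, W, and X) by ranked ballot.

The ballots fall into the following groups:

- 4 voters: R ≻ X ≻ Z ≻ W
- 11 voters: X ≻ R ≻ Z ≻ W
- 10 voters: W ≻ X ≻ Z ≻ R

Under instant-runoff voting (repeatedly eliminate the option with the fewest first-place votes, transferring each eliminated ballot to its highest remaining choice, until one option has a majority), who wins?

Round 1: X 11, W 10, R 4, Z 0. Z has the fewest and is eliminated.
Round 2: X 11, W 10, R 4. R has the fewest and is eliminated.
Round 3: X 15, W 10. X has a majority.

X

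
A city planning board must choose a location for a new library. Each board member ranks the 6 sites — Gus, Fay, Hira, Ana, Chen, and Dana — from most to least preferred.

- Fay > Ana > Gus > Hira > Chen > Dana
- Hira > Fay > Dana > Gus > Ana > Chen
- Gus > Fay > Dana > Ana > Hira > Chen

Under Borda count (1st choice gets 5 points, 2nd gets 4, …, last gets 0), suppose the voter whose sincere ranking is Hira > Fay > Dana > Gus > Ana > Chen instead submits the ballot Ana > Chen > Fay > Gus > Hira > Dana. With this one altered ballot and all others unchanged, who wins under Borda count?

Fay

Borda totals with the altered ballot: Gus 10, Fay 12, Hira 4, Ana 11, Chen 5, Dana 3.
The winner is unchanged: still Fay.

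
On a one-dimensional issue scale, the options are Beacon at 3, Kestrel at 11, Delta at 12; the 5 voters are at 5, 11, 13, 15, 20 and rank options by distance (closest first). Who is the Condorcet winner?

With single-peaked preferences on a line, the Condorcet winner is the candidate closest to the median voter.
The median voter (position 13) is closest to Delta at 12.
Check: Delta vs Kestrel — voters closer to Delta: 3 of 5.

Delta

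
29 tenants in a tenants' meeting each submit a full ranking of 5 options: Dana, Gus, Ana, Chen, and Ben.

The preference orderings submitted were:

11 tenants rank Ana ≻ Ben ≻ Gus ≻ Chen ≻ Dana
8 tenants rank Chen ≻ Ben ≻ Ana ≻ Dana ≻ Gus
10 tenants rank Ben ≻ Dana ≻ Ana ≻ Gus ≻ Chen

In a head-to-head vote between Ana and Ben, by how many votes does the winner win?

Ballots ranking Ana above Ben: 11.
Ballots ranking Ben above Ana: 8+10 = 18.
Ben wins 18–11, a margin of 7.

7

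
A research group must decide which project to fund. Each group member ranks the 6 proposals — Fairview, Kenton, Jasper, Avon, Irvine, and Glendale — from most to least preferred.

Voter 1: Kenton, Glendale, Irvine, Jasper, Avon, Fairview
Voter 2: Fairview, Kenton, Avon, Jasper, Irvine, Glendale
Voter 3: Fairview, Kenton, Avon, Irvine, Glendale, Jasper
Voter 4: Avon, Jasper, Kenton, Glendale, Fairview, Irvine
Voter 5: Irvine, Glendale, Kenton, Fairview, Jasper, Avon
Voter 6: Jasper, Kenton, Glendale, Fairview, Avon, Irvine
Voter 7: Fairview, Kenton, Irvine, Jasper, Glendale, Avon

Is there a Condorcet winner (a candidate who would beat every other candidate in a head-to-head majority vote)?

Head-to-head results (7 voters total):
Fairview vs Kenton: Kenton wins 4–3.
Fairview vs Jasper: Fairview wins 4–3.
Fairview vs Avon: Fairview wins 5–2.
Fairview vs Irvine: Fairview wins 5–2.
Fairview vs Glendale: Glendale wins 4–3.
Kenton vs Jasper: Kenton wins 5–2.
Kenton vs Avon: Kenton wins 6–1.
Kenton vs Irvine: Kenton wins 6–1.
Kenton vs Glendale: Kenton wins 6–1.
Jasper vs Avon: Jasper wins 4–3.
Jasper vs Irvine: Irvine wins 4–3.
Jasper vs Glendale: Jasper wins 4–3.
Avon vs Irvine: Avon wins 4–3.
Avon vs Glendale: Glendale wins 4–3.
Irvine vs Glendale: Irvine wins 4–3.
Kenton beats each rival — Fairview (4–3), Jasper (5–2), Avon (6–1), Irvine (6–1), Glendale (6–1) — so Kenton is the Condorcet winner.

Yes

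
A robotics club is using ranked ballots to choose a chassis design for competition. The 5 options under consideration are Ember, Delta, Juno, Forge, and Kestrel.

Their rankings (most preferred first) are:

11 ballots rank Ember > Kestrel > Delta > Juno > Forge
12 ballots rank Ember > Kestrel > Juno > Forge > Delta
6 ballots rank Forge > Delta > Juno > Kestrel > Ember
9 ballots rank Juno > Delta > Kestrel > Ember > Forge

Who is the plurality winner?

First-place vote totals:
  Ember: 23
  Delta: 0
  Juno: 9
  Forge: 6
  Kestrel: 0
Ember has the most first-place votes.

Ember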